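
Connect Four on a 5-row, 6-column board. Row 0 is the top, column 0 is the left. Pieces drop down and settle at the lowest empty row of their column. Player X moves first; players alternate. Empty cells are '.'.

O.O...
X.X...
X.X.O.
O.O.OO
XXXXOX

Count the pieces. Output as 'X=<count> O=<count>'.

X=9 O=8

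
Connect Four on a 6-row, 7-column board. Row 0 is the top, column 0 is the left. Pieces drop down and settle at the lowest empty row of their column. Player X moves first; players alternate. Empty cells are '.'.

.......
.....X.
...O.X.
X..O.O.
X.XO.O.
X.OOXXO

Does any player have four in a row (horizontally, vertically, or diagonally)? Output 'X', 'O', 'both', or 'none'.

O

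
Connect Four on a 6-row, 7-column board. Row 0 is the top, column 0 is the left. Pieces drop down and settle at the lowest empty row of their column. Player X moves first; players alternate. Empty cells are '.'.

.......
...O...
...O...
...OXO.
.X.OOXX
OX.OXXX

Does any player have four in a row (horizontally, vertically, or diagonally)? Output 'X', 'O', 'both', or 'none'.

O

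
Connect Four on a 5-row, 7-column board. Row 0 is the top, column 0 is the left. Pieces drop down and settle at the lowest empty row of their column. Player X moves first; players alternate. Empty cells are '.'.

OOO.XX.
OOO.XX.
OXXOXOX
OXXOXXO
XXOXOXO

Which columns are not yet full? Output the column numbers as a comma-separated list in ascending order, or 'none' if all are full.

col 0: top cell = 'O' → FULL
col 1: top cell = 'O' → FULL
col 2: top cell = 'O' → FULL
col 3: top cell = '.' → open
col 4: top cell = 'X' → FULL
col 5: top cell = 'X' → FULL
col 6: top cell = '.' → open

Answer: 3,6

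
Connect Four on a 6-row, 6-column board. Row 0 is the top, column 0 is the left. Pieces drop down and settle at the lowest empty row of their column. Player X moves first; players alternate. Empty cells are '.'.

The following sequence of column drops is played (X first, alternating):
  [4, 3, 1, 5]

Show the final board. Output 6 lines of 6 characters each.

Move 1: X drops in col 4, lands at row 5
Move 2: O drops in col 3, lands at row 5
Move 3: X drops in col 1, lands at row 5
Move 4: O drops in col 5, lands at row 5

Answer: ......
......
......
......
......
.X.OXO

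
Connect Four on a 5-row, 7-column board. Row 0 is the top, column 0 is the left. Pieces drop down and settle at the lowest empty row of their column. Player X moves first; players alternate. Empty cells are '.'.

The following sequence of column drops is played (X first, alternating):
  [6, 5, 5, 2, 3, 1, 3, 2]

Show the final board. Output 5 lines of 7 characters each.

Answer: .......
.......
.......
..OX.X.
.OOX.OX

Derivation:
Move 1: X drops in col 6, lands at row 4
Move 2: O drops in col 5, lands at row 4
Move 3: X drops in col 5, lands at row 3
Move 4: O drops in col 2, lands at row 4
Move 5: X drops in col 3, lands at row 4
Move 6: O drops in col 1, lands at row 4
Move 7: X drops in col 3, lands at row 3
Move 8: O drops in col 2, lands at row 3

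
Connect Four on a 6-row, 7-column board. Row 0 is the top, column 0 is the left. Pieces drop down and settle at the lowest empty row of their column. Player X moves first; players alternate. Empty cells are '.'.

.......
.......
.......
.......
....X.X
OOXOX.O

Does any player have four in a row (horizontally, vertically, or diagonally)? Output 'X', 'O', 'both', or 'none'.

none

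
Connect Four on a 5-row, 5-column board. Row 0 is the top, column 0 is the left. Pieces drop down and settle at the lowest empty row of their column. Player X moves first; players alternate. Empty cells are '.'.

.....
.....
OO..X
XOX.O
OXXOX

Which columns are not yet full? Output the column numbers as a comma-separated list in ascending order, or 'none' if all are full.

Answer: 0,1,2,3,4

Derivation:
col 0: top cell = '.' → open
col 1: top cell = '.' → open
col 2: top cell = '.' → open
col 3: top cell = '.' → open
col 4: top cell = '.' → open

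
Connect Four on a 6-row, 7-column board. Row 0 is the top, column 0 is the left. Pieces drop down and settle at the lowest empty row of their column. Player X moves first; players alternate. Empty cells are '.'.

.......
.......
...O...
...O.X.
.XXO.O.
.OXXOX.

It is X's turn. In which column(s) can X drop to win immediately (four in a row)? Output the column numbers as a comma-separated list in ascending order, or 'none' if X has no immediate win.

col 0: drop X → no win
col 1: drop X → no win
col 2: drop X → no win
col 3: drop X → no win
col 4: drop X → no win
col 5: drop X → no win
col 6: drop X → no win

Answer: none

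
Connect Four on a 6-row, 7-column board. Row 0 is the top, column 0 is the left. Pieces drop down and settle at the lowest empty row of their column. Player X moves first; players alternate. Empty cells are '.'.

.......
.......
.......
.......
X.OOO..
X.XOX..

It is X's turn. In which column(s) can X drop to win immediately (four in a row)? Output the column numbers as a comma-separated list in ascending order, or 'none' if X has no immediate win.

Answer: none

Derivation:
col 0: drop X → no win
col 1: drop X → no win
col 2: drop X → no win
col 3: drop X → no win
col 4: drop X → no win
col 5: drop X → no win
col 6: drop X → no win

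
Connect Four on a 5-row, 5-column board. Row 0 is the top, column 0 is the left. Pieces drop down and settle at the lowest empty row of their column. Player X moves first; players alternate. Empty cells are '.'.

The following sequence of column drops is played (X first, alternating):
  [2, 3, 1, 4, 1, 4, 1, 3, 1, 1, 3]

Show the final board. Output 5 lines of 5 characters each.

Answer: .O...
.X...
.X.X.
.X.OO
.XXOO

Derivation:
Move 1: X drops in col 2, lands at row 4
Move 2: O drops in col 3, lands at row 4
Move 3: X drops in col 1, lands at row 4
Move 4: O drops in col 4, lands at row 4
Move 5: X drops in col 1, lands at row 3
Move 6: O drops in col 4, lands at row 3
Move 7: X drops in col 1, lands at row 2
Move 8: O drops in col 3, lands at row 3
Move 9: X drops in col 1, lands at row 1
Move 10: O drops in col 1, lands at row 0
Move 11: X drops in col 3, lands at row 2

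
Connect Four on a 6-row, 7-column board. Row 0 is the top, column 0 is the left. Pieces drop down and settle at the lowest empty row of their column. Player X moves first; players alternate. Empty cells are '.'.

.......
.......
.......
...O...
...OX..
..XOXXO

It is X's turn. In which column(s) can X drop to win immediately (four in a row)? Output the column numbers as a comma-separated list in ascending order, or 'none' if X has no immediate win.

Answer: none

Derivation:
col 0: drop X → no win
col 1: drop X → no win
col 2: drop X → no win
col 3: drop X → no win
col 4: drop X → no win
col 5: drop X → no win
col 6: drop X → no win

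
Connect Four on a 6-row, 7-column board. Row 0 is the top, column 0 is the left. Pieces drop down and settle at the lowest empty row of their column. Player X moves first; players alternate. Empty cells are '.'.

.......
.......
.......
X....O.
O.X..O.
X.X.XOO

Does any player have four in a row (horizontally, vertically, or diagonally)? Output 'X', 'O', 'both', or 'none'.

none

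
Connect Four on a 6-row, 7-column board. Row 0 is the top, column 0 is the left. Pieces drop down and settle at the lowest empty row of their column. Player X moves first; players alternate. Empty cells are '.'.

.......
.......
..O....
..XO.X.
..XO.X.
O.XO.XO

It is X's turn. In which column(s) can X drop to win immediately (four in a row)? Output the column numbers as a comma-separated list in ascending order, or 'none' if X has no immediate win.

Answer: 5

Derivation:
col 0: drop X → no win
col 1: drop X → no win
col 2: drop X → no win
col 3: drop X → no win
col 4: drop X → no win
col 5: drop X → WIN!
col 6: drop X → no win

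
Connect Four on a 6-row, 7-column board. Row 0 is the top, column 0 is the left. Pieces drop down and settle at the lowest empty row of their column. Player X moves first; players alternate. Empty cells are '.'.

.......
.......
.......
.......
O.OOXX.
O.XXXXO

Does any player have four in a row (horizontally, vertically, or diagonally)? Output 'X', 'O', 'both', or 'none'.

X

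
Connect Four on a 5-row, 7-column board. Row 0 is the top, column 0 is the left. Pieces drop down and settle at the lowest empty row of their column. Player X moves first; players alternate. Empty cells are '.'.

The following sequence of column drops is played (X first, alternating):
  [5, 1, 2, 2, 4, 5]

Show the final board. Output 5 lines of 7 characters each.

Answer: .......
.......
.......
..O..O.
.OX.XX.

Derivation:
Move 1: X drops in col 5, lands at row 4
Move 2: O drops in col 1, lands at row 4
Move 3: X drops in col 2, lands at row 4
Move 4: O drops in col 2, lands at row 3
Move 5: X drops in col 4, lands at row 4
Move 6: O drops in col 5, lands at row 3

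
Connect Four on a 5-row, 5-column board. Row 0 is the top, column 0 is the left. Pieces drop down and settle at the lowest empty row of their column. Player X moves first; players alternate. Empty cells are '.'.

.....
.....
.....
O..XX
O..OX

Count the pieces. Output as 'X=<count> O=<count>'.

X=3 O=3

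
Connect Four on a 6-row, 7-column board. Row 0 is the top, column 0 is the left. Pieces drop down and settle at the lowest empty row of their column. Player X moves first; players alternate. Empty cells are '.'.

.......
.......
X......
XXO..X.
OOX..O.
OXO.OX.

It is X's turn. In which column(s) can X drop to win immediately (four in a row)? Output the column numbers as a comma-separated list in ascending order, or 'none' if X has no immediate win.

col 0: drop X → no win
col 1: drop X → no win
col 2: drop X → no win
col 3: drop X → WIN!
col 4: drop X → no win
col 5: drop X → no win
col 6: drop X → no win

Answer: 3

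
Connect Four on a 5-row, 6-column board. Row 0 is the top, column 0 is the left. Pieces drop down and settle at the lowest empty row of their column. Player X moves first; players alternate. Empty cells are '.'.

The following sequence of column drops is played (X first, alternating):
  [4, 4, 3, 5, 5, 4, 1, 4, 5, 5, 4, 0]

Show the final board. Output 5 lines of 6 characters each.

Answer: ....X.
....OO
....OX
....OX
OX.XXO

Derivation:
Move 1: X drops in col 4, lands at row 4
Move 2: O drops in col 4, lands at row 3
Move 3: X drops in col 3, lands at row 4
Move 4: O drops in col 5, lands at row 4
Move 5: X drops in col 5, lands at row 3
Move 6: O drops in col 4, lands at row 2
Move 7: X drops in col 1, lands at row 4
Move 8: O drops in col 4, lands at row 1
Move 9: X drops in col 5, lands at row 2
Move 10: O drops in col 5, lands at row 1
Move 11: X drops in col 4, lands at row 0
Move 12: O drops in col 0, lands at row 4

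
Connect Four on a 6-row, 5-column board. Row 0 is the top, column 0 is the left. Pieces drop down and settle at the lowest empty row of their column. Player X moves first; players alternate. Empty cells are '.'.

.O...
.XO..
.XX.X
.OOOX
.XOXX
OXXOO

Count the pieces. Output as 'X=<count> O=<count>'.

X=10 O=9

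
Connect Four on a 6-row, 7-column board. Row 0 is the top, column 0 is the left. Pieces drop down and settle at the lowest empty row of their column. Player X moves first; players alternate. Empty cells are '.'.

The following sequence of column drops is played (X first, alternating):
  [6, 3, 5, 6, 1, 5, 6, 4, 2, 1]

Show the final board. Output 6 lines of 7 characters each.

Move 1: X drops in col 6, lands at row 5
Move 2: O drops in col 3, lands at row 5
Move 3: X drops in col 5, lands at row 5
Move 4: O drops in col 6, lands at row 4
Move 5: X drops in col 1, lands at row 5
Move 6: O drops in col 5, lands at row 4
Move 7: X drops in col 6, lands at row 3
Move 8: O drops in col 4, lands at row 5
Move 9: X drops in col 2, lands at row 5
Move 10: O drops in col 1, lands at row 4

Answer: .......
.......
.......
......X
.O...OO
.XXOOXX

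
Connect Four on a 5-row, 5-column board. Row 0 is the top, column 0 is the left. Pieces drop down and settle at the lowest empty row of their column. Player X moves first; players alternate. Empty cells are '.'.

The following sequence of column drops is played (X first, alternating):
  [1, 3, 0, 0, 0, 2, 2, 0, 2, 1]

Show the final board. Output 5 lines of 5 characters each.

Answer: .....
O....
X.X..
OOX..
XXOO.

Derivation:
Move 1: X drops in col 1, lands at row 4
Move 2: O drops in col 3, lands at row 4
Move 3: X drops in col 0, lands at row 4
Move 4: O drops in col 0, lands at row 3
Move 5: X drops in col 0, lands at row 2
Move 6: O drops in col 2, lands at row 4
Move 7: X drops in col 2, lands at row 3
Move 8: O drops in col 0, lands at row 1
Move 9: X drops in col 2, lands at row 2
Move 10: O drops in col 1, lands at row 3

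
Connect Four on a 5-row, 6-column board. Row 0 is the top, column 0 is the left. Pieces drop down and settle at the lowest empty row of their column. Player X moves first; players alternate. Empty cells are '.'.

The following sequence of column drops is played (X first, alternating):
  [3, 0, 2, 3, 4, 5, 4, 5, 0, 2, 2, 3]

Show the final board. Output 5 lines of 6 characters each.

Answer: ......
......
..XO..
X.OOXO
O.XXXO

Derivation:
Move 1: X drops in col 3, lands at row 4
Move 2: O drops in col 0, lands at row 4
Move 3: X drops in col 2, lands at row 4
Move 4: O drops in col 3, lands at row 3
Move 5: X drops in col 4, lands at row 4
Move 6: O drops in col 5, lands at row 4
Move 7: X drops in col 4, lands at row 3
Move 8: O drops in col 5, lands at row 3
Move 9: X drops in col 0, lands at row 3
Move 10: O drops in col 2, lands at row 3
Move 11: X drops in col 2, lands at row 2
Move 12: O drops in col 3, lands at row 2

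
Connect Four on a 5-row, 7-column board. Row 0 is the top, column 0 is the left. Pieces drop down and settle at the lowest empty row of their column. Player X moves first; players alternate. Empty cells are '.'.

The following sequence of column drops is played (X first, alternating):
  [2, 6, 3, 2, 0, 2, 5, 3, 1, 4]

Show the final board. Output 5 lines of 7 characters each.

Answer: .......
.......
..O....
..OO...
XXXXOXO

Derivation:
Move 1: X drops in col 2, lands at row 4
Move 2: O drops in col 6, lands at row 4
Move 3: X drops in col 3, lands at row 4
Move 4: O drops in col 2, lands at row 3
Move 5: X drops in col 0, lands at row 4
Move 6: O drops in col 2, lands at row 2
Move 7: X drops in col 5, lands at row 4
Move 8: O drops in col 3, lands at row 3
Move 9: X drops in col 1, lands at row 4
Move 10: O drops in col 4, lands at row 4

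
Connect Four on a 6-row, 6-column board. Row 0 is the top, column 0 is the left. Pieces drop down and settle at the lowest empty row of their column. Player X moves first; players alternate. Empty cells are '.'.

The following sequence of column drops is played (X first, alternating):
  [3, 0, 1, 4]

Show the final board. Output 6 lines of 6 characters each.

Answer: ......
......
......
......
......
OX.XO.

Derivation:
Move 1: X drops in col 3, lands at row 5
Move 2: O drops in col 0, lands at row 5
Move 3: X drops in col 1, lands at row 5
Move 4: O drops in col 4, lands at row 5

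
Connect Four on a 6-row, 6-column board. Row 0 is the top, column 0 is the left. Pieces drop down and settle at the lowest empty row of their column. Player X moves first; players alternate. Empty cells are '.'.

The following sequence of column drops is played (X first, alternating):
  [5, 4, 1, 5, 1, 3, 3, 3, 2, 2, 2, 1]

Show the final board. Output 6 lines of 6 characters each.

Answer: ......
......
......
.OXO..
.XOX.O
.XXOOX

Derivation:
Move 1: X drops in col 5, lands at row 5
Move 2: O drops in col 4, lands at row 5
Move 3: X drops in col 1, lands at row 5
Move 4: O drops in col 5, lands at row 4
Move 5: X drops in col 1, lands at row 4
Move 6: O drops in col 3, lands at row 5
Move 7: X drops in col 3, lands at row 4
Move 8: O drops in col 3, lands at row 3
Move 9: X drops in col 2, lands at row 5
Move 10: O drops in col 2, lands at row 4
Move 11: X drops in col 2, lands at row 3
Move 12: O drops in col 1, lands at row 3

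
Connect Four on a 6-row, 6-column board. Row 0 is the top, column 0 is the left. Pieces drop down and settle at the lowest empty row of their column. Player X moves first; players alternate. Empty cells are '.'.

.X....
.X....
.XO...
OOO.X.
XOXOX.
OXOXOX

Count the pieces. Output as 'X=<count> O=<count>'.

X=10 O=9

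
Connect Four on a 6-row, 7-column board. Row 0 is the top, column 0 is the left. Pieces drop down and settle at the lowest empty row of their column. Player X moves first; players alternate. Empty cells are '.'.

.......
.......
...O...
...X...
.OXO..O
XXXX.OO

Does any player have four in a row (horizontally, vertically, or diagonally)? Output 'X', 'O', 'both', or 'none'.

X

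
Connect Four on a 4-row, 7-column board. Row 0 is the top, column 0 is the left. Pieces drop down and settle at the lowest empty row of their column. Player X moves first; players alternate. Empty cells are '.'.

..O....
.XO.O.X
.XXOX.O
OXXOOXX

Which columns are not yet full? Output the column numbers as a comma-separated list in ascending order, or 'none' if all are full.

col 0: top cell = '.' → open
col 1: top cell = '.' → open
col 2: top cell = 'O' → FULL
col 3: top cell = '.' → open
col 4: top cell = '.' → open
col 5: top cell = '.' → open
col 6: top cell = '.' → open

Answer: 0,1,3,4,5,6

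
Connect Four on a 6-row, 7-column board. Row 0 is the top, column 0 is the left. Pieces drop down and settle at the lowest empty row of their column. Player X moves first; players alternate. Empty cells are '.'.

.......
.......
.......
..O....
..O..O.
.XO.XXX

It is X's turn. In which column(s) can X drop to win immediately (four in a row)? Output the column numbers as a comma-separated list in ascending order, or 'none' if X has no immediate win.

Answer: 3

Derivation:
col 0: drop X → no win
col 1: drop X → no win
col 2: drop X → no win
col 3: drop X → WIN!
col 4: drop X → no win
col 5: drop X → no win
col 6: drop X → no win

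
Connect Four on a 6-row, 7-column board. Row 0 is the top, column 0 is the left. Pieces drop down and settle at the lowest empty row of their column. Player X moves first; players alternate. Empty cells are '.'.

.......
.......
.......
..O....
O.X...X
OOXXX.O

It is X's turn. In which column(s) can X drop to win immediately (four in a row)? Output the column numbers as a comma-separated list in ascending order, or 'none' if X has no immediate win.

col 0: drop X → no win
col 1: drop X → no win
col 2: drop X → no win
col 3: drop X → no win
col 4: drop X → no win
col 5: drop X → WIN!
col 6: drop X → no win

Answer: 5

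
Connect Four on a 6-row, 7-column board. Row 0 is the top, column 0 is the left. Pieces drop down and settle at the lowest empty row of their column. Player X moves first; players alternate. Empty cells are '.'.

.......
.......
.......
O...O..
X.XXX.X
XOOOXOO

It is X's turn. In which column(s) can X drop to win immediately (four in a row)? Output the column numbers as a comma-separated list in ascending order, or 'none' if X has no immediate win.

col 0: drop X → no win
col 1: drop X → WIN!
col 2: drop X → no win
col 3: drop X → no win
col 4: drop X → no win
col 5: drop X → WIN!
col 6: drop X → no win

Answer: 1,5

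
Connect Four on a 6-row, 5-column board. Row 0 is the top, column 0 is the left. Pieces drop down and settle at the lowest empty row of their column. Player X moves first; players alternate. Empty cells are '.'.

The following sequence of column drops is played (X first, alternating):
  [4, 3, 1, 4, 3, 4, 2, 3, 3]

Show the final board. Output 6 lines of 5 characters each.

Answer: .....
.....
...X.
...OO
...XO
.XXOX

Derivation:
Move 1: X drops in col 4, lands at row 5
Move 2: O drops in col 3, lands at row 5
Move 3: X drops in col 1, lands at row 5
Move 4: O drops in col 4, lands at row 4
Move 5: X drops in col 3, lands at row 4
Move 6: O drops in col 4, lands at row 3
Move 7: X drops in col 2, lands at row 5
Move 8: O drops in col 3, lands at row 3
Move 9: X drops in col 3, lands at row 2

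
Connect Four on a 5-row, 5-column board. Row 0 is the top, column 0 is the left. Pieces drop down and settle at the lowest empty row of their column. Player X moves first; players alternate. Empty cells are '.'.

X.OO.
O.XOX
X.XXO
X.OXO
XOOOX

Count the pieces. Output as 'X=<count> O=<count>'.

X=10 O=10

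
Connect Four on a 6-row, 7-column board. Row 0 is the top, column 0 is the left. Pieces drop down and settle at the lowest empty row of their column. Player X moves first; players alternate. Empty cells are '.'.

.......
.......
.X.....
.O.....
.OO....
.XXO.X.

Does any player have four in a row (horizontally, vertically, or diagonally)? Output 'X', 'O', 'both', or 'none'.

none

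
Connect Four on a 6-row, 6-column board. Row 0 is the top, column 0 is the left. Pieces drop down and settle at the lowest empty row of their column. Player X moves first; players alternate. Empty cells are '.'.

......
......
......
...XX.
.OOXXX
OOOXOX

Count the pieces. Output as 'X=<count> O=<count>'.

X=7 O=6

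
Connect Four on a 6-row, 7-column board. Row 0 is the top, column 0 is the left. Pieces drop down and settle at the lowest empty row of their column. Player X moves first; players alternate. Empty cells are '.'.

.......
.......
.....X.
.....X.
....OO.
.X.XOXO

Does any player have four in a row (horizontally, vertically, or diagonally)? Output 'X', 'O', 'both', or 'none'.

none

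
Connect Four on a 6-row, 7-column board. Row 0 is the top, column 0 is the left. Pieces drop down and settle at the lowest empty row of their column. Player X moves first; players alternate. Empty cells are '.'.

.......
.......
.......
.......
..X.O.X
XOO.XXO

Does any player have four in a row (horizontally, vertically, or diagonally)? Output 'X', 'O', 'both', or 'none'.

none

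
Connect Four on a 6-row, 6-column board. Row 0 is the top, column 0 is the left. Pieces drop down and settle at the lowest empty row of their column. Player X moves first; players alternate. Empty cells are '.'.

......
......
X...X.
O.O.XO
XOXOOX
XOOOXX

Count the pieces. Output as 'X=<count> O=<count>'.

X=9 O=9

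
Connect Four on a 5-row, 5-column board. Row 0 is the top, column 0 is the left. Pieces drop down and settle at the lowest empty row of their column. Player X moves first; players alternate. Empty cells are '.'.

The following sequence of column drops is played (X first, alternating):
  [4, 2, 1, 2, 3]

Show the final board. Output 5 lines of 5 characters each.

Move 1: X drops in col 4, lands at row 4
Move 2: O drops in col 2, lands at row 4
Move 3: X drops in col 1, lands at row 4
Move 4: O drops in col 2, lands at row 3
Move 5: X drops in col 3, lands at row 4

Answer: .....
.....
.....
..O..
.XOXX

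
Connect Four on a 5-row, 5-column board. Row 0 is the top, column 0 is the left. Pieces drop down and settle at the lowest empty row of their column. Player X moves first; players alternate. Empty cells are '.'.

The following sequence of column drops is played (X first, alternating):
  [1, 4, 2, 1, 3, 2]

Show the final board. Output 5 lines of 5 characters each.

Move 1: X drops in col 1, lands at row 4
Move 2: O drops in col 4, lands at row 4
Move 3: X drops in col 2, lands at row 4
Move 4: O drops in col 1, lands at row 3
Move 5: X drops in col 3, lands at row 4
Move 6: O drops in col 2, lands at row 3

Answer: .....
.....
.....
.OO..
.XXXO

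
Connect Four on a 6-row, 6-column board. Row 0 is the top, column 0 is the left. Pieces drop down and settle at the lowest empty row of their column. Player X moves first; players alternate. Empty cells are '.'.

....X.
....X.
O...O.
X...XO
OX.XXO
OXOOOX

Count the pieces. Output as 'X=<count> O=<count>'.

X=9 O=9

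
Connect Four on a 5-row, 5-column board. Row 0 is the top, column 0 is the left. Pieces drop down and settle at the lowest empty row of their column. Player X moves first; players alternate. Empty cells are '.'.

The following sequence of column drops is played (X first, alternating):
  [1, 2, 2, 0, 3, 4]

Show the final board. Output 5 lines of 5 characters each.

Answer: .....
.....
.....
..X..
OXOXO

Derivation:
Move 1: X drops in col 1, lands at row 4
Move 2: O drops in col 2, lands at row 4
Move 3: X drops in col 2, lands at row 3
Move 4: O drops in col 0, lands at row 4
Move 5: X drops in col 3, lands at row 4
Move 6: O drops in col 4, lands at row 4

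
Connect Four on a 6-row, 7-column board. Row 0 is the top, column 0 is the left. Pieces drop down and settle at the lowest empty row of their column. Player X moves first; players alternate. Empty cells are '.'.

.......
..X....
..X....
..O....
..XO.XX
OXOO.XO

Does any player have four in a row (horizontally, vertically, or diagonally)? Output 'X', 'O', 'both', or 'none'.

none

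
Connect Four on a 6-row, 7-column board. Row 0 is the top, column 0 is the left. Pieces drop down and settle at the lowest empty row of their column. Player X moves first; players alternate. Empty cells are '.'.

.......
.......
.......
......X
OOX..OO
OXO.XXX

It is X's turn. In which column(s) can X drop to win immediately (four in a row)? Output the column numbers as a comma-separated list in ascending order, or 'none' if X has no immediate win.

col 0: drop X → no win
col 1: drop X → no win
col 2: drop X → no win
col 3: drop X → WIN!
col 4: drop X → no win
col 5: drop X → no win
col 6: drop X → no win

Answer: 3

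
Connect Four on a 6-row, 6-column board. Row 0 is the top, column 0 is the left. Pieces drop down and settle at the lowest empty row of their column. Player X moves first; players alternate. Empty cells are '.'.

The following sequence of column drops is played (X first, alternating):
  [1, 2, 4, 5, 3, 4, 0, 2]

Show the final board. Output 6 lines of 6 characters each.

Move 1: X drops in col 1, lands at row 5
Move 2: O drops in col 2, lands at row 5
Move 3: X drops in col 4, lands at row 5
Move 4: O drops in col 5, lands at row 5
Move 5: X drops in col 3, lands at row 5
Move 6: O drops in col 4, lands at row 4
Move 7: X drops in col 0, lands at row 5
Move 8: O drops in col 2, lands at row 4

Answer: ......
......
......
......
..O.O.
XXOXXO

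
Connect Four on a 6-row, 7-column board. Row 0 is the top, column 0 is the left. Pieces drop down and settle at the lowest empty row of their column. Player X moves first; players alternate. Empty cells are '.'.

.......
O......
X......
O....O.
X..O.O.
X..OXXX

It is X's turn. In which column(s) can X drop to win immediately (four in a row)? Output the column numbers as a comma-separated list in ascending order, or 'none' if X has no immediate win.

Answer: none

Derivation:
col 0: drop X → no win
col 1: drop X → no win
col 2: drop X → no win
col 3: drop X → no win
col 4: drop X → no win
col 5: drop X → no win
col 6: drop X → no win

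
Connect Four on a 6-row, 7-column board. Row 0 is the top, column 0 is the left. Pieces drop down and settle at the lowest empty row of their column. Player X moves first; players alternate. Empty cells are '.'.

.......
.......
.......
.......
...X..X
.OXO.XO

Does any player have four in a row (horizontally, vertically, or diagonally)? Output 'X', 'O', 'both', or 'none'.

none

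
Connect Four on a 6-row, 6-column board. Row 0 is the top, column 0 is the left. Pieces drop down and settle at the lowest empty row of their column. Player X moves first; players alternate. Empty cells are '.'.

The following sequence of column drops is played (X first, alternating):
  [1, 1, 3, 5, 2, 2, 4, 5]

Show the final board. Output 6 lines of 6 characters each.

Move 1: X drops in col 1, lands at row 5
Move 2: O drops in col 1, lands at row 4
Move 3: X drops in col 3, lands at row 5
Move 4: O drops in col 5, lands at row 5
Move 5: X drops in col 2, lands at row 5
Move 6: O drops in col 2, lands at row 4
Move 7: X drops in col 4, lands at row 5
Move 8: O drops in col 5, lands at row 4

Answer: ......
......
......
......
.OO..O
.XXXXO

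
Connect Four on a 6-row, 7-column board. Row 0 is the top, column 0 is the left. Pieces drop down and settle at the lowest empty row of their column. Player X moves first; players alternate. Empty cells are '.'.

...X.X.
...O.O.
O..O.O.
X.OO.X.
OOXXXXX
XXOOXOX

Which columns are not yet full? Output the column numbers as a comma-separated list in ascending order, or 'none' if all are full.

Answer: 0,1,2,4,6

Derivation:
col 0: top cell = '.' → open
col 1: top cell = '.' → open
col 2: top cell = '.' → open
col 3: top cell = 'X' → FULL
col 4: top cell = '.' → open
col 5: top cell = 'X' → FULL
col 6: top cell = '.' → open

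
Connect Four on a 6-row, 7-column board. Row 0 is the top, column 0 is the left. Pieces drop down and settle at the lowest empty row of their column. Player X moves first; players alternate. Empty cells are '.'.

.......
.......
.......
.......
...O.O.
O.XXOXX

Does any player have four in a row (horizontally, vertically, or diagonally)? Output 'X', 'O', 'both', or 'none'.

none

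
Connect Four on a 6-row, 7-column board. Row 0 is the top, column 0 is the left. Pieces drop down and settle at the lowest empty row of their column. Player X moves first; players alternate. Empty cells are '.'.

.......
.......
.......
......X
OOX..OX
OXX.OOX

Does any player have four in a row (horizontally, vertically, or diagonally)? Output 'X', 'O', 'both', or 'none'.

none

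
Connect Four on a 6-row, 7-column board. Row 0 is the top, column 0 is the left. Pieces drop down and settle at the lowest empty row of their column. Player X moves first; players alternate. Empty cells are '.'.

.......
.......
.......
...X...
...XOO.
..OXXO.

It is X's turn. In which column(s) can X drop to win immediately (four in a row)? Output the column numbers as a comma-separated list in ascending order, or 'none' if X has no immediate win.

Answer: 3

Derivation:
col 0: drop X → no win
col 1: drop X → no win
col 2: drop X → no win
col 3: drop X → WIN!
col 4: drop X → no win
col 5: drop X → no win
col 6: drop X → no win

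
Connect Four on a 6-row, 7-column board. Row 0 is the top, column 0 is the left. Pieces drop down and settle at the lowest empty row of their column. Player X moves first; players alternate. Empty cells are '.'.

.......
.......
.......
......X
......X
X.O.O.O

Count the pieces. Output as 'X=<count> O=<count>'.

X=3 O=3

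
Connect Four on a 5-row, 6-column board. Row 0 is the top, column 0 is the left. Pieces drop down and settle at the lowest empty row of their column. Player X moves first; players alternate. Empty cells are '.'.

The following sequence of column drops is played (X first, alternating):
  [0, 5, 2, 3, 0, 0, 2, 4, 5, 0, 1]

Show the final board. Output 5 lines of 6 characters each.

Move 1: X drops in col 0, lands at row 4
Move 2: O drops in col 5, lands at row 4
Move 3: X drops in col 2, lands at row 4
Move 4: O drops in col 3, lands at row 4
Move 5: X drops in col 0, lands at row 3
Move 6: O drops in col 0, lands at row 2
Move 7: X drops in col 2, lands at row 3
Move 8: O drops in col 4, lands at row 4
Move 9: X drops in col 5, lands at row 3
Move 10: O drops in col 0, lands at row 1
Move 11: X drops in col 1, lands at row 4

Answer: ......
O.....
O.....
X.X..X
XXXOOO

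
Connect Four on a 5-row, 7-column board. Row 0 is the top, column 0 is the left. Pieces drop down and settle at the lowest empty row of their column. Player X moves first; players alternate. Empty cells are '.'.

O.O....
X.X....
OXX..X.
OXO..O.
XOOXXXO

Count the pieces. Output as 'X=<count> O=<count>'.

X=10 O=9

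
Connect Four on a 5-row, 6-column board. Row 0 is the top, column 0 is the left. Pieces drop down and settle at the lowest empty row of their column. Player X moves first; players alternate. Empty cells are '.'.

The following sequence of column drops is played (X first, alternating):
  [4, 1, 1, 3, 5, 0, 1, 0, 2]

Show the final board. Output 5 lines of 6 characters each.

Answer: ......
......
.X....
OX....
OOXOXX

Derivation:
Move 1: X drops in col 4, lands at row 4
Move 2: O drops in col 1, lands at row 4
Move 3: X drops in col 1, lands at row 3
Move 4: O drops in col 3, lands at row 4
Move 5: X drops in col 5, lands at row 4
Move 6: O drops in col 0, lands at row 4
Move 7: X drops in col 1, lands at row 2
Move 8: O drops in col 0, lands at row 3
Move 9: X drops in col 2, lands at row 4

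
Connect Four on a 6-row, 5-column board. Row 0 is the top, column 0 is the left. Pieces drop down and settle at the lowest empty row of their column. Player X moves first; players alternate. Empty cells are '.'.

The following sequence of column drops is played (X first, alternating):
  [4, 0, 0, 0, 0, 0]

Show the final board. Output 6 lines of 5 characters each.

Answer: .....
O....
X....
O....
X....
O...X

Derivation:
Move 1: X drops in col 4, lands at row 5
Move 2: O drops in col 0, lands at row 5
Move 3: X drops in col 0, lands at row 4
Move 4: O drops in col 0, lands at row 3
Move 5: X drops in col 0, lands at row 2
Move 6: O drops in col 0, lands at row 1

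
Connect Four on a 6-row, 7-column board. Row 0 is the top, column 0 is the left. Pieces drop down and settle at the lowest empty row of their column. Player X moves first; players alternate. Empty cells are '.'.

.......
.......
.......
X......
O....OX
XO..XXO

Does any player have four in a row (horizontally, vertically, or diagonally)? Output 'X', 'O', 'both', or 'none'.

none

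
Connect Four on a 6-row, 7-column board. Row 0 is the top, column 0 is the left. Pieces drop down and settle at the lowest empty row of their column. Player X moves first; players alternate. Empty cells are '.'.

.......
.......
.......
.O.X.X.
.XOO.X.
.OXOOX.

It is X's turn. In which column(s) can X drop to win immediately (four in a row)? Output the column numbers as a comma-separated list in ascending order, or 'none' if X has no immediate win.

Answer: 5

Derivation:
col 0: drop X → no win
col 1: drop X → no win
col 2: drop X → no win
col 3: drop X → no win
col 4: drop X → no win
col 5: drop X → WIN!
col 6: drop X → no win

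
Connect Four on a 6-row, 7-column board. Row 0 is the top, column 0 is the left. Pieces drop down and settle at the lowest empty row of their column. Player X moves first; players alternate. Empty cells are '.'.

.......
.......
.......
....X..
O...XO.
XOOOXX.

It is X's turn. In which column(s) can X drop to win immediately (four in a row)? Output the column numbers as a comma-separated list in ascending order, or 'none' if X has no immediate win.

Answer: 4

Derivation:
col 0: drop X → no win
col 1: drop X → no win
col 2: drop X → no win
col 3: drop X → no win
col 4: drop X → WIN!
col 5: drop X → no win
col 6: drop X → no win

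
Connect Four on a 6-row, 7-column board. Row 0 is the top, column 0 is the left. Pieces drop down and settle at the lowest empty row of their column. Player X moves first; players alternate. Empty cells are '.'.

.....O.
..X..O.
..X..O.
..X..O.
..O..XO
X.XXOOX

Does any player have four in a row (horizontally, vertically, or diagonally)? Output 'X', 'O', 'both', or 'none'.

O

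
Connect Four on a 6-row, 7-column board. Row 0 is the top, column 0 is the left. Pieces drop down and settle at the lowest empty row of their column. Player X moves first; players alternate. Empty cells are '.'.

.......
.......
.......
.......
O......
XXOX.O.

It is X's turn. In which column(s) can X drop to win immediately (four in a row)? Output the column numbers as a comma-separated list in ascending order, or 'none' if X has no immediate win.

col 0: drop X → no win
col 1: drop X → no win
col 2: drop X → no win
col 3: drop X → no win
col 4: drop X → no win
col 5: drop X → no win
col 6: drop X → no win

Answer: none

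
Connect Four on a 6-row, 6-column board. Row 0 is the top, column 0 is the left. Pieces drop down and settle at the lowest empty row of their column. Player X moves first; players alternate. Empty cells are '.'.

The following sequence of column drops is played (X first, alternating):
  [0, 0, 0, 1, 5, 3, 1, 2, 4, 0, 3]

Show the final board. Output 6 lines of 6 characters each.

Answer: ......
......
O.....
X.....
OX.X..
XOOOXX

Derivation:
Move 1: X drops in col 0, lands at row 5
Move 2: O drops in col 0, lands at row 4
Move 3: X drops in col 0, lands at row 3
Move 4: O drops in col 1, lands at row 5
Move 5: X drops in col 5, lands at row 5
Move 6: O drops in col 3, lands at row 5
Move 7: X drops in col 1, lands at row 4
Move 8: O drops in col 2, lands at row 5
Move 9: X drops in col 4, lands at row 5
Move 10: O drops in col 0, lands at row 2
Move 11: X drops in col 3, lands at row 4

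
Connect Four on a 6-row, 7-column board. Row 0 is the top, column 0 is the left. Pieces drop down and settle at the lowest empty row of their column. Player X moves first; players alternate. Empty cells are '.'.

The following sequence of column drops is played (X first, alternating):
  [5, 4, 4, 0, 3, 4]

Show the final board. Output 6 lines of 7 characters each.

Move 1: X drops in col 5, lands at row 5
Move 2: O drops in col 4, lands at row 5
Move 3: X drops in col 4, lands at row 4
Move 4: O drops in col 0, lands at row 5
Move 5: X drops in col 3, lands at row 5
Move 6: O drops in col 4, lands at row 3

Answer: .......
.......
.......
....O..
....X..
O..XOX.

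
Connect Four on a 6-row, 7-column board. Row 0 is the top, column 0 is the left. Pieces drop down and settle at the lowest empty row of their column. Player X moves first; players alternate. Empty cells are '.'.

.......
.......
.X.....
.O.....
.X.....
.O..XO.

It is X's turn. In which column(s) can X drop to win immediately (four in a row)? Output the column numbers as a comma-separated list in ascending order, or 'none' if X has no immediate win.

Answer: none

Derivation:
col 0: drop X → no win
col 1: drop X → no win
col 2: drop X → no win
col 3: drop X → no win
col 4: drop X → no win
col 5: drop X → no win
col 6: drop X → no win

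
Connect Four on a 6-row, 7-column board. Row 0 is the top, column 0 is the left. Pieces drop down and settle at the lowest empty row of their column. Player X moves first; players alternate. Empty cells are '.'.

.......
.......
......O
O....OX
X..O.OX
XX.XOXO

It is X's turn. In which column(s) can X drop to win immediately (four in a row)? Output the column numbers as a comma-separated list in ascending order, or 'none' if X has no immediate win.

Answer: 2

Derivation:
col 0: drop X → no win
col 1: drop X → no win
col 2: drop X → WIN!
col 3: drop X → no win
col 4: drop X → no win
col 5: drop X → no win
col 6: drop X → no win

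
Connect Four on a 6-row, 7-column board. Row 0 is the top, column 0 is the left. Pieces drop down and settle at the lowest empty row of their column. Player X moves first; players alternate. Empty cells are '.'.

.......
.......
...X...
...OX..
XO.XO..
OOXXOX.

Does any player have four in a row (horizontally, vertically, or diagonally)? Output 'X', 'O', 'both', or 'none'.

none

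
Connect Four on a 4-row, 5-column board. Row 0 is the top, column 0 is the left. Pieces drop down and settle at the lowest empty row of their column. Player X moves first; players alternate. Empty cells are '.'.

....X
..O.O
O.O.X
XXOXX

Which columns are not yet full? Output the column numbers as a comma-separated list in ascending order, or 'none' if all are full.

col 0: top cell = '.' → open
col 1: top cell = '.' → open
col 2: top cell = '.' → open
col 3: top cell = '.' → open
col 4: top cell = 'X' → FULL

Answer: 0,1,2,3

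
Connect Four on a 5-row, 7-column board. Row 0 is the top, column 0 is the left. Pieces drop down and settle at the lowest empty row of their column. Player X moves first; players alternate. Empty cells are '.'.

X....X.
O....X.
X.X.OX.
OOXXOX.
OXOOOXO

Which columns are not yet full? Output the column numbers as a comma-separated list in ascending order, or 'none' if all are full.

Answer: 1,2,3,4,6

Derivation:
col 0: top cell = 'X' → FULL
col 1: top cell = '.' → open
col 2: top cell = '.' → open
col 3: top cell = '.' → open
col 4: top cell = '.' → open
col 5: top cell = 'X' → FULL
col 6: top cell = '.' → open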